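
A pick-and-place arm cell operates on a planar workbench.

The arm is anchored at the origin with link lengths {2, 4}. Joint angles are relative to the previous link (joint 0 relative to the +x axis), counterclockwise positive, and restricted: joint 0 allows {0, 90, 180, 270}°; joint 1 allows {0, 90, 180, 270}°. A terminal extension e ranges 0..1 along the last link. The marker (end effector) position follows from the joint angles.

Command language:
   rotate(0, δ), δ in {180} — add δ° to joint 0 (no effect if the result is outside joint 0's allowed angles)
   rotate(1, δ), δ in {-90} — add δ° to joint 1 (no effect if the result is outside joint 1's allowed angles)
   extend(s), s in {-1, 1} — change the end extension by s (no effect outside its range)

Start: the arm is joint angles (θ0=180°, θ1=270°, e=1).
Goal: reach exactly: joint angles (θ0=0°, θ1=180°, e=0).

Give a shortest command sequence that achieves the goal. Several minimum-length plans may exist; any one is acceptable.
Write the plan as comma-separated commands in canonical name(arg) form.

from: joint angles (θ0=180°, θ1=270°, e=1)
1. rotate(0, 180) → joint angles (θ0=0°, θ1=270°, e=1)
2. rotate(1, -90) → joint angles (θ0=0°, θ1=180°, e=1)
3. extend(-1) → joint angles (θ0=0°, θ1=180°, e=0)
no 2-step plan works, so 3 is optimal.

rotate(0, 180), rotate(1, -90), extend(-1)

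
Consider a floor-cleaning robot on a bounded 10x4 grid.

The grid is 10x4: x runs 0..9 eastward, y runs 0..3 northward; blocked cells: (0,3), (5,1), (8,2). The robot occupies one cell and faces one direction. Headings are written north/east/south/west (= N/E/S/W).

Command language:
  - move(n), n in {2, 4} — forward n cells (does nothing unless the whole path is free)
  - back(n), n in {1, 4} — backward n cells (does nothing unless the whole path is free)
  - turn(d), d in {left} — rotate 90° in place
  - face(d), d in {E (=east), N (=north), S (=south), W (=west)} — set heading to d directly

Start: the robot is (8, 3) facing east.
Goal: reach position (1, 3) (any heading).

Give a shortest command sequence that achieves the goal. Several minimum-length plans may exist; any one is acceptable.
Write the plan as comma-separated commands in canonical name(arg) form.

back(4), move(2), back(4), back(1)

initial: (8, 3) facing east
step 1 (back(4)): (4, 3) facing east
step 2 (move(2)): (6, 3) facing east
step 3 (back(4)): (2, 3) facing east
step 4 (back(1)): (1, 3) facing east
shorter routes all fall short; 4 is best.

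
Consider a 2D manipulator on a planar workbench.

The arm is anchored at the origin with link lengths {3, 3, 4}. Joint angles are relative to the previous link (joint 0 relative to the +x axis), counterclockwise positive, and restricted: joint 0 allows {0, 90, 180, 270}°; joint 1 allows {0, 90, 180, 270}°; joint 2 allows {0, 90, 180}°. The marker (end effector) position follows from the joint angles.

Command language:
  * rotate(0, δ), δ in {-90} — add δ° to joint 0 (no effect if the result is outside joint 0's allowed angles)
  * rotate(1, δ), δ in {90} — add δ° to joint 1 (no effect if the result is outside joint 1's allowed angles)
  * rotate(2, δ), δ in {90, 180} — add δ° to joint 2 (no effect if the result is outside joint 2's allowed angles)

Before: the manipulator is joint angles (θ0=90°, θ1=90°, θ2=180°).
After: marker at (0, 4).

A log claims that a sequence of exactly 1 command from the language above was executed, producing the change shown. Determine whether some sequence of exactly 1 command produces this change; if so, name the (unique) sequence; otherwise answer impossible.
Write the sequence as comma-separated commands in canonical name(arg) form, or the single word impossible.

rotate(1, 90)

t0: joint angles (θ0=90°, θ1=90°, θ2=180°)
[1] after rotate(1, 90): joint angles (θ0=90°, θ1=180°, θ2=180°)
uniquely the one of 4 1-step routes that fits.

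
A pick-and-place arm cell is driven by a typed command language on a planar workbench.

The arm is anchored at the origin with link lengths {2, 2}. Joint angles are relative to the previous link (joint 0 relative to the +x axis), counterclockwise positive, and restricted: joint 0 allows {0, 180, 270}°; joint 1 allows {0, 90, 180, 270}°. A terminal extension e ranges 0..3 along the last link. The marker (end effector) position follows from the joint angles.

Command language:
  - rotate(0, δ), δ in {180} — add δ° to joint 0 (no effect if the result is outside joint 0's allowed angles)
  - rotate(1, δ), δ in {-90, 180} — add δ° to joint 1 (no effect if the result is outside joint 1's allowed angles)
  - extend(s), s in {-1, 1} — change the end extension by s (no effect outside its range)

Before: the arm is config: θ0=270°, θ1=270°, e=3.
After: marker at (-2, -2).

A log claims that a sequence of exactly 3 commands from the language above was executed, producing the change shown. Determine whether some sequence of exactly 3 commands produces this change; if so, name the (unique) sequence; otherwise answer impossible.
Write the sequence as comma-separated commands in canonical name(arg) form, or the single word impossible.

t0: config: θ0=270°, θ1=270°, e=3
[1] after extend(-1): config: θ0=270°, θ1=270°, e=2
[2] after extend(-1): config: θ0=270°, θ1=270°, e=1
[3] after extend(-1): config: θ0=270°, θ1=270°, e=0
no other 3-command option fits: unique.

extend(-1), extend(-1), extend(-1)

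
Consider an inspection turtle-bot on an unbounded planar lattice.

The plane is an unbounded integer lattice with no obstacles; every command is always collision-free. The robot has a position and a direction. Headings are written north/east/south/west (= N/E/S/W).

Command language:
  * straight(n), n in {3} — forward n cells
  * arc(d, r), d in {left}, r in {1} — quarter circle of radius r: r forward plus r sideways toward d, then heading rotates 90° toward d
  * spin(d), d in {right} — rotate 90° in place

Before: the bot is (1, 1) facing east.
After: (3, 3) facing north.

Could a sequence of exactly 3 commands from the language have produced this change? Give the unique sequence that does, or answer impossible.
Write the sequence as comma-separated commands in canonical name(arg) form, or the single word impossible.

key: position moved to (3,3) AND the heading swung to N — translation plus rotation needed
start: (1, 1) facing east
t=1 arc(left, 1) ⇒ (2, 2) facing north
t=2 spin(right) ⇒ (2, 2) facing east
t=3 arc(left, 1) ⇒ (3, 3) facing north
no rival 3-sequence matches.

arc(left, 1), spin(right), arc(left, 1)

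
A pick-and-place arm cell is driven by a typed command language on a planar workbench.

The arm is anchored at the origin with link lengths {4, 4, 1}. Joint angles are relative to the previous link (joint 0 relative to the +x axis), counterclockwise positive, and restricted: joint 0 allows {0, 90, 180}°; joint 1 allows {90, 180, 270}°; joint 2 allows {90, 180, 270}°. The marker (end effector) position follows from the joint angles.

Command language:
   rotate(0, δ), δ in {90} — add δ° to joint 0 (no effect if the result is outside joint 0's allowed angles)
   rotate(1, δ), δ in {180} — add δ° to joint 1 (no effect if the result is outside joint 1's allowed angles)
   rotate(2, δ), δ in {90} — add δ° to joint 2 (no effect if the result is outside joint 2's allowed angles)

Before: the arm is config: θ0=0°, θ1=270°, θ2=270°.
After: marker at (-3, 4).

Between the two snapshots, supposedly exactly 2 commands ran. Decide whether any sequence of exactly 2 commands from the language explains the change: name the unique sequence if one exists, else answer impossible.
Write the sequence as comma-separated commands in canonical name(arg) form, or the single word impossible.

rotate(0, 90), rotate(0, 90)

t0: config: θ0=0°, θ1=270°, θ2=270°
step 1 (rotate(0, 90)): config: θ0=90°, θ1=270°, θ2=270°
step 2 (rotate(0, 90)): config: θ0=180°, θ1=270°, θ2=270°
uniquely the one of 9 2-step routes that fits.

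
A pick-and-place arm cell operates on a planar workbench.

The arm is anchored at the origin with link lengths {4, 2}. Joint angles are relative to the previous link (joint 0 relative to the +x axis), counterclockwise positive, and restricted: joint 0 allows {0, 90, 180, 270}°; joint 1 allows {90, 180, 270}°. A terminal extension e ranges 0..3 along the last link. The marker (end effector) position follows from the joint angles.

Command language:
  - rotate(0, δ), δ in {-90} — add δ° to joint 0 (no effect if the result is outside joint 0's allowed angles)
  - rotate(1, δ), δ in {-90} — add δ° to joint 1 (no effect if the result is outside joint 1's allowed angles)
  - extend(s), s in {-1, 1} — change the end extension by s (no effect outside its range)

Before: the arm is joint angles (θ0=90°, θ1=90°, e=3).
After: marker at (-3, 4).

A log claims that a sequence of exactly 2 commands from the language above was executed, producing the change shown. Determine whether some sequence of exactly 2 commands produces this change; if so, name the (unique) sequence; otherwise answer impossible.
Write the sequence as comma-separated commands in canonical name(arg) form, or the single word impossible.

from: joint angles (θ0=90°, θ1=90°, e=3)
[1] after extend(-1): joint angles (θ0=90°, θ1=90°, e=2)
[2] after extend(-1): joint angles (θ0=90°, θ1=90°, e=1)
all 16 alternatives checked — unique.

extend(-1), extend(-1)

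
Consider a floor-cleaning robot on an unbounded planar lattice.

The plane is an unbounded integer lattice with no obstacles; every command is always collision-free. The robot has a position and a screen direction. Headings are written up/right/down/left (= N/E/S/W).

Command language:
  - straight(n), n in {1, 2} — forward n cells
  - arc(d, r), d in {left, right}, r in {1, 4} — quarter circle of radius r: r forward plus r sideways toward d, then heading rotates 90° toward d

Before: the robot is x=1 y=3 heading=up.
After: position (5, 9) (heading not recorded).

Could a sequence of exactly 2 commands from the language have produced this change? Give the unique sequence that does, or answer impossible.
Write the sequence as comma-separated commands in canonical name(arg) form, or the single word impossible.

straight(2), arc(right, 4)

key: running arc(right, 4) before straight(2) would end elsewhere — order is forced
from: x=1 y=3 heading=up
[1] after straight(2): x=1 y=5 heading=up
[2] after arc(right, 4): x=5 y=9 heading=right
uniquely the one of 36 2-step routes that fits.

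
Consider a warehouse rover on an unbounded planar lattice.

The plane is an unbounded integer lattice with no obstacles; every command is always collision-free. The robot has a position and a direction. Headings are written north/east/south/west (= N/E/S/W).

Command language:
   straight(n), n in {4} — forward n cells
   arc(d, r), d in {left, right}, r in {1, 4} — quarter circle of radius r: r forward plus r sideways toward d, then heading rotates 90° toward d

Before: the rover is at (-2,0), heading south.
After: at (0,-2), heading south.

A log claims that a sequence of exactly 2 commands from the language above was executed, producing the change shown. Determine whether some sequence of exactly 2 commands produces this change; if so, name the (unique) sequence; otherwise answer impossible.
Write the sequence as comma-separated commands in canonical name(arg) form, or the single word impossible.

arc(left, 1), arc(right, 1)

key: heading stays S — rotations cancel among the 2 commands
begin: at (-2,0), heading south
[1] after arc(left, 1): at (-1,-1), heading east
[2] after arc(right, 1): at (0,-2), heading south
all 25 alternatives checked — unique.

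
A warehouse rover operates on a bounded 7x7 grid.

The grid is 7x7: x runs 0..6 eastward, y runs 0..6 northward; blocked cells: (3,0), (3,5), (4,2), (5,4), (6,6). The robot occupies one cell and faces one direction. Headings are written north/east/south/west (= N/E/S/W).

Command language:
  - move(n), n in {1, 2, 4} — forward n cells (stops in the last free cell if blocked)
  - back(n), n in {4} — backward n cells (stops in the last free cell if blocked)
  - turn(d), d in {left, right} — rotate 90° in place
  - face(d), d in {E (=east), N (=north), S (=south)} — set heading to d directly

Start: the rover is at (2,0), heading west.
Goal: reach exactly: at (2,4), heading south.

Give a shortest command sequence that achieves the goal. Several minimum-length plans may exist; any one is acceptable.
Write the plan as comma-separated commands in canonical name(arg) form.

face(S), back(4)

t0: at (2,0), heading west
t=1 face(S) ⇒ at (2,0), heading south
t=2 back(4) ⇒ at (2,4), heading south
no 1-step plan works, so 2 is optimal.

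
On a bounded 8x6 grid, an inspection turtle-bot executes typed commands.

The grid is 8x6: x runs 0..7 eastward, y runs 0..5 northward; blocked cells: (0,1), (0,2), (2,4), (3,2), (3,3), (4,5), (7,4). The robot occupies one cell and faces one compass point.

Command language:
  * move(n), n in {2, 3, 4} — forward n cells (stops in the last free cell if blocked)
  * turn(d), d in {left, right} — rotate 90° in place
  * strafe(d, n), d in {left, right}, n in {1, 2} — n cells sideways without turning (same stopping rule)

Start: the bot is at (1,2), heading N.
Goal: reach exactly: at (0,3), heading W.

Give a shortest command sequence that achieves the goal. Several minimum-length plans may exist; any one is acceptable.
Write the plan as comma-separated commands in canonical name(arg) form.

t0: at (1,2), heading N
[1] after turn(left): at (1,2), heading W
[2] after strafe(right, 1): at (1,3), heading W
[3] after move(4): at (0,3), heading W
shorter routes all fall short; 3 is best.

turn(left), strafe(right, 1), move(4)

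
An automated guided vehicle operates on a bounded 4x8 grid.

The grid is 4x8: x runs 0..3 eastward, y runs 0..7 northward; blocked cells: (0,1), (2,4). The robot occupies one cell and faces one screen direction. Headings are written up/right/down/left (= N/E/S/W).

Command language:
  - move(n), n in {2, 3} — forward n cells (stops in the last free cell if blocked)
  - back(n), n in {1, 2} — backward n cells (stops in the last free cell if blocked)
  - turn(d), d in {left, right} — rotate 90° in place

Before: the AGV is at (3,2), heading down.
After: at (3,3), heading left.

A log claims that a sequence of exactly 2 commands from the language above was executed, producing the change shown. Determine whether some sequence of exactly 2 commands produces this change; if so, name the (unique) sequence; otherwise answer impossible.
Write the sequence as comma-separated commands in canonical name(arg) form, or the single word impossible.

back(1), turn(right)

key: running turn(right) before back(1) would end elsewhere — order is forced
from: at (3,2), heading down
step 1 (back(1)): at (3,3), heading down
step 2 (turn(right)): at (3,3), heading left
uniquely the one of 36 2-step routes that fits.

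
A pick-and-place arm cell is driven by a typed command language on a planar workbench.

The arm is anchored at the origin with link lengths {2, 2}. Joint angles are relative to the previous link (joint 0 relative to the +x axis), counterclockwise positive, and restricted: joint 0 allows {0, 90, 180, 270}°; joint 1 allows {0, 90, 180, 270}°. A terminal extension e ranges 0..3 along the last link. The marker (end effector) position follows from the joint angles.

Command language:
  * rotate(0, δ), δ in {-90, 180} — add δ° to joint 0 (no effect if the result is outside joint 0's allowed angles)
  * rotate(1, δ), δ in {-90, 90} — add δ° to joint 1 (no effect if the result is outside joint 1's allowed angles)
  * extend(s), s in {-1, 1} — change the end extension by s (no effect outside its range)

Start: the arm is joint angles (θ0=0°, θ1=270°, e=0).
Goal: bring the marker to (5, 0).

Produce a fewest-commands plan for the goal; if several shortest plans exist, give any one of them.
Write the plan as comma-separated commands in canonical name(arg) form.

extend(1), rotate(1, 90)

start: joint angles (θ0=0°, θ1=270°, e=0)
[1] after extend(1): joint angles (θ0=0°, θ1=270°, e=1)
[2] after rotate(1, 90): joint angles (θ0=0°, θ1=0°, e=1)
nothing shorter than 2 reaches the goal.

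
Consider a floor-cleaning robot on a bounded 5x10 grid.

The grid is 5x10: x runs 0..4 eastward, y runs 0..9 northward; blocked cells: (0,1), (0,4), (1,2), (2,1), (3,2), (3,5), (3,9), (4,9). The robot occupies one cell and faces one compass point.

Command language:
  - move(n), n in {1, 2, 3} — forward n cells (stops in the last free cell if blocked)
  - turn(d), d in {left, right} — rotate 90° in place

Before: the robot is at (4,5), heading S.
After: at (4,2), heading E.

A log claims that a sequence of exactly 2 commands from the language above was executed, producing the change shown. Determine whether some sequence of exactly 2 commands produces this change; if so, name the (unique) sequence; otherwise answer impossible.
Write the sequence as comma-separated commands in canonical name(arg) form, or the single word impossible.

move(3), turn(left)

key: running turn(left) before move(3) would end elsewhere — order is forced
begin: at (4,5), heading S
[1] after move(3): at (4,2), heading S
[2] after turn(left): at (4,2), heading E
all 25 alternatives checked — unique.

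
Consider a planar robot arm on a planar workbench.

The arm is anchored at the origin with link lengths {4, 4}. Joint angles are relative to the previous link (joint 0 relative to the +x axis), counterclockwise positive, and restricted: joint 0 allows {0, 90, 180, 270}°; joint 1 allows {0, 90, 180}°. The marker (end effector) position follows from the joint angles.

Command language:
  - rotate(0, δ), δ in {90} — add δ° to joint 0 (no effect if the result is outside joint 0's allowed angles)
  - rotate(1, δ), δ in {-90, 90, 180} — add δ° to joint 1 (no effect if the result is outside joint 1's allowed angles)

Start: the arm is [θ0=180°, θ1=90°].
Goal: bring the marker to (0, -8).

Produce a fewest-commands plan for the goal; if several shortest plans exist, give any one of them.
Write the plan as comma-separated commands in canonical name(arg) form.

rotate(0, 90), rotate(1, -90)

initial: [θ0=180°, θ1=90°]
[1] after rotate(0, 90): [θ0=270°, θ1=90°]
[2] after rotate(1, -90): [θ0=270°, θ1=0°]
no 1-step plan works, so 2 is optimal.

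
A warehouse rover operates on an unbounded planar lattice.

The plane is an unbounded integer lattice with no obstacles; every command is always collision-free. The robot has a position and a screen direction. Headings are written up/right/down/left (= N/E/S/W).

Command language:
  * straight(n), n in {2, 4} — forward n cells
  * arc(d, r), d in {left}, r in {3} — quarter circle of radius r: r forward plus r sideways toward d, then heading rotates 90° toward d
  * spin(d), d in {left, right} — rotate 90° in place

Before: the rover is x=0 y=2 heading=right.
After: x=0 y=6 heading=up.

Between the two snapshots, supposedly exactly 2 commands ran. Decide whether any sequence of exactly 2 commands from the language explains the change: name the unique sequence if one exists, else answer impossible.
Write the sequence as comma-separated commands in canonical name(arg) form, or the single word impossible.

key: order matters: swapping spin(left) and straight(4) lands elsewhere
begin: x=0 y=2 heading=right
[1] after spin(left): x=0 y=2 heading=up
[2] after straight(4): x=0 y=6 heading=up
no other 2-command option fits: unique.

spin(left), straight(4)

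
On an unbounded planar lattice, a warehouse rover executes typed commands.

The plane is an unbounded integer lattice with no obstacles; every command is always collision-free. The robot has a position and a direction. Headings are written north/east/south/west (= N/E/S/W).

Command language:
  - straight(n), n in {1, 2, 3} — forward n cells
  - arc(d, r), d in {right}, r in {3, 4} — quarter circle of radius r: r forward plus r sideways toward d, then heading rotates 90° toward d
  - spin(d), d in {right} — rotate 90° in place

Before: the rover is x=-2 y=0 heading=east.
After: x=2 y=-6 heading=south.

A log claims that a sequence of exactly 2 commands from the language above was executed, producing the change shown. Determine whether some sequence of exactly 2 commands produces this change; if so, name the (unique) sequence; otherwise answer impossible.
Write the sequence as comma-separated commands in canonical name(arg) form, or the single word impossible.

arc(right, 4), straight(2)

key: running straight(2) before arc(right, 4) would end elsewhere — order is forced
begin: x=-2 y=0 heading=east
1. arc(right, 4) → x=2 y=-4 heading=south
2. straight(2) → x=2 y=-6 heading=south
no rival 2-sequence matches.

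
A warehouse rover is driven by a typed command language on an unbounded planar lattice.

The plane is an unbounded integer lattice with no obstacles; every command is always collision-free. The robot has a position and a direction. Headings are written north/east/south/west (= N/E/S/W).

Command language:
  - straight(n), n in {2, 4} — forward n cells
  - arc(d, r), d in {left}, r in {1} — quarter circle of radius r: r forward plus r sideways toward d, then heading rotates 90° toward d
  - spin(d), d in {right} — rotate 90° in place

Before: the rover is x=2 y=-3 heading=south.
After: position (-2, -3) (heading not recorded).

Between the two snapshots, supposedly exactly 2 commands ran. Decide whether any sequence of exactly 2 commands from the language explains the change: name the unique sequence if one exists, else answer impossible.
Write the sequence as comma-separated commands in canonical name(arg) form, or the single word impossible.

spin(right), straight(4)

key: order matters: swapping spin(right) and straight(4) lands elsewhere
from: x=2 y=-3 heading=south
t=1 spin(right) ⇒ x=2 y=-3 heading=west
t=2 straight(4) ⇒ x=-2 y=-3 heading=west
uniquely the one of 16 2-step routes that fits.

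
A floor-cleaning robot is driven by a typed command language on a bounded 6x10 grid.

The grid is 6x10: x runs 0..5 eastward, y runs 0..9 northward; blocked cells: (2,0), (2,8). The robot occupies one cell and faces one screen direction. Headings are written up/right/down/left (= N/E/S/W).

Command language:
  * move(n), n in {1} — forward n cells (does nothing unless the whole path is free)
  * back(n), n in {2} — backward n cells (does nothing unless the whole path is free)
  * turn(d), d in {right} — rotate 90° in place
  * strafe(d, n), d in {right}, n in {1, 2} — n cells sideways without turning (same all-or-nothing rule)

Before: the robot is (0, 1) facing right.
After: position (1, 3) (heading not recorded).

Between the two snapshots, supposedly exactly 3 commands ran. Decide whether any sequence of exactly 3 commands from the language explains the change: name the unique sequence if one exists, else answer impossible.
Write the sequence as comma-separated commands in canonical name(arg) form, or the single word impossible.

key: running back(2) before move(1) would end elsewhere — order is forced
from: (0, 1) facing right
step 1 (move(1)): (1, 1) facing right
step 2 (turn(right)): (1, 1) facing down
step 3 (back(2)): (1, 3) facing down
uniquely the one of 125 3-step routes that fits.

move(1), turn(right), back(2)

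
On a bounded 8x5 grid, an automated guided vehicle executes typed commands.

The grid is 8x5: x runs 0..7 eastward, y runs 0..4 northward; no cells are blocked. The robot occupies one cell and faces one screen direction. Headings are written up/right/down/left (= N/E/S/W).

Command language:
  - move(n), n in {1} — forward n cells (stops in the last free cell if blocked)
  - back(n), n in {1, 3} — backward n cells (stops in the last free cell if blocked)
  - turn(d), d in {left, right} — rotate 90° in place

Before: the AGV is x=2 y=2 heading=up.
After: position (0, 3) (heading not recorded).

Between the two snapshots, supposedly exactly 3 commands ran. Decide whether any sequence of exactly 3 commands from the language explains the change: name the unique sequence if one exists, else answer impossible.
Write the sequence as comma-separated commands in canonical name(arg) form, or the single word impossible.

key: back(3) runs into the grid edge before its full distance
from: x=2 y=2 heading=up
step 1 (move(1)): x=2 y=3 heading=up
step 2 (turn(right)): x=2 y=3 heading=right
step 3 (back(3)): x=0 y=3 heading=right
all 125 alternatives checked — unique.

move(1), turn(right), back(3)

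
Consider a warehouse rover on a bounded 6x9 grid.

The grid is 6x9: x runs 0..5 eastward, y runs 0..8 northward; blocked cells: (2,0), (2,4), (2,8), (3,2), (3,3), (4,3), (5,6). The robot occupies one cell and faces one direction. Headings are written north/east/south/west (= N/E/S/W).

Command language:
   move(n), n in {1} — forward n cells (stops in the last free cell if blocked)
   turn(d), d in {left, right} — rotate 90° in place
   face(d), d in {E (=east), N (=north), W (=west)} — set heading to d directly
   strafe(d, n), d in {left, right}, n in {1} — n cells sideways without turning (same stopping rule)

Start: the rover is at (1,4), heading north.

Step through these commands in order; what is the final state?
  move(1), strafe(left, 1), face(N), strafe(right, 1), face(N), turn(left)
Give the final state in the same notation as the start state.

at (1,5), heading west

initial: at (1,4), heading north
t=1 move(1) ⇒ at (1,5), heading north
t=2 strafe(left, 1) ⇒ at (0,5), heading north
t=3 face(N) ⇒ at (0,5), heading north
t=4 strafe(right, 1) ⇒ at (1,5), heading north
t=5 face(N) ⇒ at (1,5), heading north
t=6 turn(left) ⇒ at (1,5), heading west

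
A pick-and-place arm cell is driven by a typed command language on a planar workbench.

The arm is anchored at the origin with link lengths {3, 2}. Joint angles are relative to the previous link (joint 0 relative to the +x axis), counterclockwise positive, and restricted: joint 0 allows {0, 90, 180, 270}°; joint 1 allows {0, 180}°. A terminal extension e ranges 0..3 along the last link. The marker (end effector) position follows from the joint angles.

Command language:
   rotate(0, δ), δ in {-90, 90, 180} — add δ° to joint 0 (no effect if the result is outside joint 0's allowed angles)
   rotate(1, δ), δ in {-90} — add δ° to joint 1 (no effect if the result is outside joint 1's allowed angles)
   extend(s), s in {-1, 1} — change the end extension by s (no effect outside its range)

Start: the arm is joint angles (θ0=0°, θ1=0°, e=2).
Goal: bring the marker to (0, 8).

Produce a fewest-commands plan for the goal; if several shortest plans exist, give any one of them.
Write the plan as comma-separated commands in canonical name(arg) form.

begin: joint angles (θ0=0°, θ1=0°, e=2)
1. rotate(0, 90) → joint angles (θ0=90°, θ1=0°, e=2)
2. extend(1) → joint angles (θ0=90°, θ1=0°, e=3)
shorter routes all fall short; 2 is best.

rotate(0, 90), extend(1)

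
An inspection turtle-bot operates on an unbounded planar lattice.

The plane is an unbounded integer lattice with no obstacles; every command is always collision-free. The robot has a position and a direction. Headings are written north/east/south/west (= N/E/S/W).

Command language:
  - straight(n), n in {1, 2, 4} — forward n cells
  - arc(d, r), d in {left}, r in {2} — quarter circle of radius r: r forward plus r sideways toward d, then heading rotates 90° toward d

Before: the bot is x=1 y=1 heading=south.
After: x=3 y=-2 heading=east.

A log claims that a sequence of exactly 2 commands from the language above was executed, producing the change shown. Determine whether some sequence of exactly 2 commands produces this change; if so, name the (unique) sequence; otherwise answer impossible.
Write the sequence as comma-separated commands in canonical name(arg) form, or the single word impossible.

straight(1), arc(left, 2)

key: cell and facing (now E) both changed — the 2 commands mix motion and turning
begin: x=1 y=1 heading=south
step 1 (straight(1)): x=1 y=0 heading=south
step 2 (arc(left, 2)): x=3 y=-2 heading=east
no rival 2-sequence matches.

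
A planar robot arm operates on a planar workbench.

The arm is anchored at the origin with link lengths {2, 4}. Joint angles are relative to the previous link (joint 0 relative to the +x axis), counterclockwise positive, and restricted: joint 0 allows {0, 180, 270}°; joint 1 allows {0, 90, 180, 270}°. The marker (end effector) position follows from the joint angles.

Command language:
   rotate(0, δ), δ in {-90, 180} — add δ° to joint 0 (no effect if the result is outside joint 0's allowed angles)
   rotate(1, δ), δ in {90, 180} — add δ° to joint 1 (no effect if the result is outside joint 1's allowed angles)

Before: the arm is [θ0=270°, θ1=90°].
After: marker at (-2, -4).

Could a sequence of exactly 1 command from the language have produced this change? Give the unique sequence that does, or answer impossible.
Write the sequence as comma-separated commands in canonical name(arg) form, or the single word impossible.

rotate(0, -90)

start: [θ0=270°, θ1=90°]
1. rotate(0, -90) → [θ0=180°, θ1=90°]
no other 1-command option fits: unique.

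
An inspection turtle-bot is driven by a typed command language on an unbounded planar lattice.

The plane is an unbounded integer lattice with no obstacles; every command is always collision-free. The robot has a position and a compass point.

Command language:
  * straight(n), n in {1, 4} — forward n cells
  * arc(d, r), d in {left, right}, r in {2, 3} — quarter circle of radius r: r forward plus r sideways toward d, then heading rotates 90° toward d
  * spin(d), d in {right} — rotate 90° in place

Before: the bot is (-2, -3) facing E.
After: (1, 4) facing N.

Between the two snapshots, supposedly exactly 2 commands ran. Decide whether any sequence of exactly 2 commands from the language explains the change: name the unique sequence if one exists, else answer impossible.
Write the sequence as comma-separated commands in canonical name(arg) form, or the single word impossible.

key: running straight(4) before arc(left, 3) would end elsewhere — order is forced
from: (-2, -3) facing E
t=1 arc(left, 3) ⇒ (1, 0) facing N
t=2 straight(4) ⇒ (1, 4) facing N
uniquely the one of 49 2-step routes that fits.

arc(left, 3), straight(4)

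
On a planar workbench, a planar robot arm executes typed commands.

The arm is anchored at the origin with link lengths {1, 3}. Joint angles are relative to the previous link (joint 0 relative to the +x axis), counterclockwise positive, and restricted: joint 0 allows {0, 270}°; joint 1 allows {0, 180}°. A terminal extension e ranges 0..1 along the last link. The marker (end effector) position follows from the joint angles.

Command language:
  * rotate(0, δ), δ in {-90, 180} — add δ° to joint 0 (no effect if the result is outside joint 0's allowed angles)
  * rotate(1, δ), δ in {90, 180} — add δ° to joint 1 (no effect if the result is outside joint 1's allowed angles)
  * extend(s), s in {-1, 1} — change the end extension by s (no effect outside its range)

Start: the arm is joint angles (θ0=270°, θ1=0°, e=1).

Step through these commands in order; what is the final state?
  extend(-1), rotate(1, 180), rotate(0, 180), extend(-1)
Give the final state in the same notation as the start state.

joint angles (θ0=270°, θ1=180°, e=0)

begin: joint angles (θ0=270°, θ1=0°, e=1)
step 1 (extend(-1)): joint angles (θ0=270°, θ1=0°, e=0)
step 2 (rotate(1, 180)): joint angles (θ0=270°, θ1=180°, e=0)
step 3 (rotate(0, 180)): joint angles (θ0=270°, θ1=180°, e=0)
step 4 (extend(-1)): joint angles (θ0=270°, θ1=180°, e=0)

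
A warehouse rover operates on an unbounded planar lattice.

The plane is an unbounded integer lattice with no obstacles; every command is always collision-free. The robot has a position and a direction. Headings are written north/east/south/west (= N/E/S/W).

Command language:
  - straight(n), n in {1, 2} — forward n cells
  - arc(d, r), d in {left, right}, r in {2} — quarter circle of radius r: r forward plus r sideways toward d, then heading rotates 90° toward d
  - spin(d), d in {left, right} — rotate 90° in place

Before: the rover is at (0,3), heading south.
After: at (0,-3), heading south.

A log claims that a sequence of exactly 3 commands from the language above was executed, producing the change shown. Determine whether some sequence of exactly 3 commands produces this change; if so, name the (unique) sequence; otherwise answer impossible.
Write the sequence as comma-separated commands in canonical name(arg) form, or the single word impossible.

key: still facing S at the end — nothing in the sequence rotates
initial: at (0,3), heading south
t=1 straight(2) ⇒ at (0,1), heading south
t=2 straight(2) ⇒ at (0,-1), heading south
t=3 straight(2) ⇒ at (0,-3), heading south
uniquely the one of 216 3-step routes that fits.

straight(2), straight(2), straight(2)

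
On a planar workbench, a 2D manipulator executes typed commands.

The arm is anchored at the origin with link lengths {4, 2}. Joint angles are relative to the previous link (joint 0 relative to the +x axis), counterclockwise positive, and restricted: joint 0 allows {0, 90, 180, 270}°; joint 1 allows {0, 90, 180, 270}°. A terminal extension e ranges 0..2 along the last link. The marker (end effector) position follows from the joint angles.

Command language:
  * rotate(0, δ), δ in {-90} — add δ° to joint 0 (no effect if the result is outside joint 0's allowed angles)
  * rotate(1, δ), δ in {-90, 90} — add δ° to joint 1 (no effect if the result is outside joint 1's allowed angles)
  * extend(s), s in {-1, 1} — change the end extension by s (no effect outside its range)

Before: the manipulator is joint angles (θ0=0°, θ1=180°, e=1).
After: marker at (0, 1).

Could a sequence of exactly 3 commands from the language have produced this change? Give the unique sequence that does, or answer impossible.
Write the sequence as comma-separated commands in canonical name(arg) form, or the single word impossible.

t0: joint angles (θ0=0°, θ1=180°, e=1)
t=1 rotate(0, -90) ⇒ joint angles (θ0=270°, θ1=180°, e=1)
t=2 rotate(0, -90) ⇒ joint angles (θ0=180°, θ1=180°, e=1)
t=3 rotate(0, -90) ⇒ joint angles (θ0=90°, θ1=180°, e=1)
all 125 alternatives checked — unique.

rotate(0, -90), rotate(0, -90), rotate(0, -90)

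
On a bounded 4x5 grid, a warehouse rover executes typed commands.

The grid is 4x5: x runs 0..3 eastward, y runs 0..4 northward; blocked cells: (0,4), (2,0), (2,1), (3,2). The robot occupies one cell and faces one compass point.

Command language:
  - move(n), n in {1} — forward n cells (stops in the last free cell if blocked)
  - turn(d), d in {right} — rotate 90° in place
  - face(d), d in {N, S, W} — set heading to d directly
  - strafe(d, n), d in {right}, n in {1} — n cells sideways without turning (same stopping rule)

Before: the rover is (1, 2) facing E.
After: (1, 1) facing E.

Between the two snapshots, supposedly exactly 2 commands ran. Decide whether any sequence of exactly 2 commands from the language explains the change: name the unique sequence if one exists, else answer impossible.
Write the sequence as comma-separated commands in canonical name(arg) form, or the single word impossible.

strafe(right, 1), move(1)

key: still facing E at the end — nothing in the sequence rotates
from: (1, 2) facing E
t=1 strafe(right, 1) ⇒ (1, 1) facing E
t=2 move(1) ⇒ (1, 1) facing E
all 36 alternatives checked — unique.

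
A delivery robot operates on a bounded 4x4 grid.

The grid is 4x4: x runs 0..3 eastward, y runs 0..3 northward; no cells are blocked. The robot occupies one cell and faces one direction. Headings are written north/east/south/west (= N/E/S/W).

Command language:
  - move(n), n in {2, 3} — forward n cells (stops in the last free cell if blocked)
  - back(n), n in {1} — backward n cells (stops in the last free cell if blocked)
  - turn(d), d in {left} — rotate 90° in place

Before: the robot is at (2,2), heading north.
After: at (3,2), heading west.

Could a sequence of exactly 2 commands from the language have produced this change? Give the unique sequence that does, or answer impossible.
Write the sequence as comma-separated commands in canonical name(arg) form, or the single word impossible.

turn(left), back(1)

key: position moved to (3,2) AND the heading swung to W — translation plus rotation needed
from: at (2,2), heading north
[1] after turn(left): at (2,2), heading west
[2] after back(1): at (3,2), heading west
uniquely the one of 16 2-step routes that fits.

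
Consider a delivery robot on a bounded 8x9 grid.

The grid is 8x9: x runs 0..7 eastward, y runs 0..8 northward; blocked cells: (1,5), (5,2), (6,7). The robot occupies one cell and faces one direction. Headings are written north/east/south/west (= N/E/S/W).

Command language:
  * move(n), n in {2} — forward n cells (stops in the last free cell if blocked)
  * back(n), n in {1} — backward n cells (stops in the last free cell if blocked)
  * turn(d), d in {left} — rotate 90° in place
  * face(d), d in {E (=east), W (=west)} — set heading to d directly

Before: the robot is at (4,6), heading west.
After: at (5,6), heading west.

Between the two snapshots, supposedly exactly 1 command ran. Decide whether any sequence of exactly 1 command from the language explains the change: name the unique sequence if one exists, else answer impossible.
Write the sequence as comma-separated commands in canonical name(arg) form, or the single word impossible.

back(1)

key: heading stays W — the single command does not turn
initial: at (4,6), heading west
t=1 back(1) ⇒ at (5,6), heading west
no other 1-command option fits: unique.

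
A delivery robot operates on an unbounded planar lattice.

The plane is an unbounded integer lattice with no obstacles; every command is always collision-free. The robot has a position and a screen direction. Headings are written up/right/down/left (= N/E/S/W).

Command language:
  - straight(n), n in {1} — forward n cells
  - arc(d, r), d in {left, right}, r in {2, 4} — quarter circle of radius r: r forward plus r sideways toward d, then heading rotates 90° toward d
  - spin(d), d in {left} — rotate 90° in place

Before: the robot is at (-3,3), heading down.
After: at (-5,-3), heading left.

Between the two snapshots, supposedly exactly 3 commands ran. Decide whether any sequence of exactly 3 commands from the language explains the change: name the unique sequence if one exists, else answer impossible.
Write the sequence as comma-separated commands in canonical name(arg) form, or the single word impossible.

spin(left), arc(right, 2), arc(right, 4)

key: running arc(right, 4) before spin(left) would end elsewhere — order is forced
t0: at (-3,3), heading down
1. spin(left) → at (-3,3), heading right
2. arc(right, 2) → at (-1,1), heading down
3. arc(right, 4) → at (-5,-3), heading left
all 216 alternatives checked — unique.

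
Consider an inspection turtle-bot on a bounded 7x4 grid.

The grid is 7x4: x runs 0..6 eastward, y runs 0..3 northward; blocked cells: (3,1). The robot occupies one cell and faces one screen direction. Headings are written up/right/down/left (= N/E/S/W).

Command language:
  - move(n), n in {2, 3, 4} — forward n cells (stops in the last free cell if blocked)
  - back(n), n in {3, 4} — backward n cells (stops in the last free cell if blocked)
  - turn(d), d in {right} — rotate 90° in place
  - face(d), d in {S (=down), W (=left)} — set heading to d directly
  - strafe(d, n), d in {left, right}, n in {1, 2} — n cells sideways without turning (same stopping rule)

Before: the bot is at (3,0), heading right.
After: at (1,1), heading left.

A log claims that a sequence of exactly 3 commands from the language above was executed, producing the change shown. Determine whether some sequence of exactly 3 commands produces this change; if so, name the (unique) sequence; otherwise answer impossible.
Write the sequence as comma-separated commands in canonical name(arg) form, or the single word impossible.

face(W), move(2), strafe(right, 1)

key: order matters: swapping face(W) and strafe(right, 1) lands elsewhere
t0: at (3,0), heading right
1. face(W) → at (3,0), heading left
2. move(2) → at (1,0), heading left
3. strafe(right, 1) → at (1,1), heading left
all 1728 alternatives checked — unique.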